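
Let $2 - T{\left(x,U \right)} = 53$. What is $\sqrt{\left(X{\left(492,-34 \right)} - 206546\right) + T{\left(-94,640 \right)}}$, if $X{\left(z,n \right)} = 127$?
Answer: $i \sqrt{206470} \approx 454.39 i$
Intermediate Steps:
$T{\left(x,U \right)} = -51$ ($T{\left(x,U \right)} = 2 - 53 = -51$)
$\sqrt{\left(X{\left(492,-34 \right)} - 206546\right) + T{\left(-94,640 \right)}} = \sqrt{\left(127 - 206546\right) - 51} = \sqrt{-206419 - 51} = \sqrt{-206470} = i \sqrt{206470}$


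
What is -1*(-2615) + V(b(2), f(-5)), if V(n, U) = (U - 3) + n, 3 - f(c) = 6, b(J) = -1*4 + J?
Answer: 2607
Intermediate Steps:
b(J) = -4 + J
f(c) = -3 (f(c) = 3 - 1*6 = 3 - 6 = -3)
V(n, U) = -3 + U + n (V(n, U) = (-3 + U) + n = -3 + U + n)
-1*(-2615) + V(b(2), f(-5)) = -1*(-2615) + (-3 - 3 + (-4 + 2)) = 2615 + (-3 - 3 - 2) = 2615 - 8 = 2607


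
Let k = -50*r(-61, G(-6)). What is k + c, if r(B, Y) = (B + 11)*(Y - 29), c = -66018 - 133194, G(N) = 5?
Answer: -259212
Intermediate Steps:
c = -199212
r(B, Y) = (-29 + Y)*(11 + B) (r(B, Y) = (11 + B)*(-29 + Y) = (-29 + Y)*(11 + B))
k = -60000 (k = -50*(-319 - 29*(-61) + 11*5 - 61*5) = -50*(-319 + 1769 + 55 - 305) = -50*1200 = -60000)
k + c = -60000 - 199212 = -259212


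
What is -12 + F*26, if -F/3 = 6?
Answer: -480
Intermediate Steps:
F = -18 (F = -3*6 = -18)
-12 + F*26 = -12 - 18*26 = -12 - 468 = -480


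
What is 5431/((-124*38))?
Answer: -5431/4712 ≈ -1.1526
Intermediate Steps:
5431/((-124*38)) = 5431/(-4712) = 5431*(-1/4712) = -5431/4712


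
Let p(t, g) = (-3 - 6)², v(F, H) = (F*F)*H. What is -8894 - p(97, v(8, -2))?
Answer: -8975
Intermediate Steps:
v(F, H) = H*F² (v(F, H) = F²*H = H*F²)
p(t, g) = 81 (p(t, g) = (-9)² = 81)
-8894 - p(97, v(8, -2)) = -8894 - 1*81 = -8894 - 81 = -8975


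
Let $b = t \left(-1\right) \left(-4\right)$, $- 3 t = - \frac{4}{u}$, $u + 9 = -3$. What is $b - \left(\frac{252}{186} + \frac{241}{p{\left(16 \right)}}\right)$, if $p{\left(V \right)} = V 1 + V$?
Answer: $- \frac{83303}{8928} \approx -9.3305$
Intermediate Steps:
$u = -12$ ($u = -9 - 3 = -12$)
$p{\left(V \right)} = 2 V$ ($p{\left(V \right)} = V + V = 2 V$)
$t = - \frac{1}{9}$ ($t = - \frac{\left(-4\right) \frac{1}{-12}}{3} = - \frac{\left(-4\right) \left(- \frac{1}{12}\right)}{3} = \left(- \frac{1}{3}\right) \frac{1}{3} = - \frac{1}{9} \approx -0.11111$)
$b = - \frac{4}{9}$ ($b = \left(- \frac{1}{9}\right) \left(-1\right) \left(-4\right) = \frac{1}{9} \left(-4\right) = - \frac{4}{9} \approx -0.44444$)
$b - \left(\frac{252}{186} + \frac{241}{p{\left(16 \right)}}\right) = - \frac{4}{9} - \left(\frac{252}{186} + \frac{241}{2 \cdot 16}\right) = - \frac{4}{9} - \left(252 \cdot \frac{1}{186} + \frac{241}{32}\right) = - \frac{4}{9} - \left(\frac{42}{31} + 241 \cdot \frac{1}{32}\right) = - \frac{4}{9} - \left(\frac{42}{31} + \frac{241}{32}\right) = - \frac{4}{9} - \frac{8815}{992} = - \frac{83303}{8928}$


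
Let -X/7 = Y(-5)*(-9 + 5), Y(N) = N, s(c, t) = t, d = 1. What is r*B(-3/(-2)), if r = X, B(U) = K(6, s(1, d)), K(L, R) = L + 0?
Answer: -840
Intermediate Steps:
K(L, R) = L
B(U) = 6
X = -140 (X = -(-35)*(-9 + 5) = -(-35)*(-4) = -7*20 = -140)
r = -140
r*B(-3/(-2)) = -140*6 = -840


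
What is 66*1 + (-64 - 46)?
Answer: -44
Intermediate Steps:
66*1 + (-64 - 46) = 66 - 110 = -44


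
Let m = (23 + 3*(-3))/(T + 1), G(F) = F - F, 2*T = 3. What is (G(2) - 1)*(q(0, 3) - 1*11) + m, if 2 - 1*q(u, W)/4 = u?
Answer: 43/5 ≈ 8.6000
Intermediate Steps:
T = 3/2 (T = (½)*3 = 3/2 ≈ 1.5000)
G(F) = 0
q(u, W) = 8 - 4*u
m = 28/5 (m = (23 + 3*(-3))/(3/2 + 1) = (23 - 9)/(5/2) = 14*(⅖) = 28/5 ≈ 5.6000)
(G(2) - 1)*(q(0, 3) - 1*11) + m = (0 - 1)*((8 - 4*0) - 1*11) + 28/5 = -((8 + 0) - 11) + 28/5 = -(8 - 11) + 28/5 = -1*(-3) + 28/5 = 3 + 28/5 = 43/5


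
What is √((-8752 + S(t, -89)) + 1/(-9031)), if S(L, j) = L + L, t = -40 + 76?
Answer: I*√707931790511/9031 ≈ 93.167*I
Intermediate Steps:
t = 36
S(L, j) = 2*L
√((-8752 + S(t, -89)) + 1/(-9031)) = √((-8752 + 2*36) + 1/(-9031)) = √((-8752 + 72) - 1/9031) = √(-8680 - 1/9031) = √(-78389081/9031) = I*√707931790511/9031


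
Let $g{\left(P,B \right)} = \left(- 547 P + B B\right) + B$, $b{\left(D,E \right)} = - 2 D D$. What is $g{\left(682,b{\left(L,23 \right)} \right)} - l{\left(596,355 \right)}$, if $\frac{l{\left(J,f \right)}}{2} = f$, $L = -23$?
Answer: $744542$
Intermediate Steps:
$l{\left(J,f \right)} = 2 f$
$b{\left(D,E \right)} = - 2 D^{2}$
$g{\left(P,B \right)} = B + B^{2} - 547 P$ ($g{\left(P,B \right)} = \left(- 547 P + B^{2}\right) + B = \left(B^{2} - 547 P\right) + B = B + B^{2} - 547 P$)
$g{\left(682,b{\left(L,23 \right)} \right)} - l{\left(596,355 \right)} = \left(- 2 \left(-23\right)^{2} + \left(- 2 \left(-23\right)^{2}\right)^{2} - 373054\right) - 2 \cdot 355 = \left(\left(-2\right) 529 + \left(\left(-2\right) 529\right)^{2} - 373054\right) - 710 = \left(-1058 + \left(-1058\right)^{2} - 373054\right) - 710 = \left(-1058 + 1119364 - 373054\right) - 710 = 745252 - 710 = 744542$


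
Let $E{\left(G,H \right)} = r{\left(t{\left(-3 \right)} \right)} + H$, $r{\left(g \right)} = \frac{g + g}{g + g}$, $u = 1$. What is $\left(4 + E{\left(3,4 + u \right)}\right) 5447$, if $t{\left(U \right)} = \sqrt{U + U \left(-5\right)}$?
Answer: $54470$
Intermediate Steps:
$t{\left(U \right)} = 2 \sqrt{- U}$ ($t{\left(U \right)} = \sqrt{U - 5 U} = \sqrt{- 4 U} = 2 \sqrt{- U}$)
$r{\left(g \right)} = 1$ ($r{\left(g \right)} = \frac{2 g}{2 g} = 2 g \frac{1}{2 g} = 1$)
$E{\left(G,H \right)} = 1 + H$
$\left(4 + E{\left(3,4 + u \right)}\right) 5447 = \left(4 + \left(1 + \left(4 + 1\right)\right)\right) 5447 = \left(4 + \left(1 + 5\right)\right) 5447 = \left(4 + 6\right) 5447 = 10 \cdot 5447 = 54470$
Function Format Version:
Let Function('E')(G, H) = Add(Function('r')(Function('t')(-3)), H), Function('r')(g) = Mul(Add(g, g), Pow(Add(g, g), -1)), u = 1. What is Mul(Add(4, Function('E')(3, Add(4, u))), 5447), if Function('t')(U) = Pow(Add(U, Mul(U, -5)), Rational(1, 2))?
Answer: 54470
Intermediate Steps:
Function('t')(U) = Mul(2, Pow(Mul(-1, U), Rational(1, 2))) (Function('t')(U) = Pow(Add(U, Mul(-5, U)), Rational(1, 2)) = Pow(Mul(-4, U), Rational(1, 2)) = Mul(2, Pow(Mul(-1, U), Rational(1, 2))))
Function('r')(g) = 1 (Function('r')(g) = Mul(Mul(2, g), Pow(Mul(2, g), -1)) = Mul(Mul(2, g), Mul(Rational(1, 2), Pow(g, -1))) = 1)
Function('E')(G, H) = Add(1, H)
Mul(Add(4, Function('E')(3, Add(4, u))), 5447) = Mul(Add(4, Add(1, Add(4, 1))), 5447) = Mul(Add(4, Add(1, 5)), 5447) = Mul(Add(4, 6), 5447) = Mul(10, 5447) = 54470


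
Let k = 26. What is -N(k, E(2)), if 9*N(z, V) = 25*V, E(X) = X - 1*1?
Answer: -25/9 ≈ -2.7778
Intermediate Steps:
E(X) = -1 + X (E(X) = X - 1 = -1 + X)
N(z, V) = 25*V/9 (N(z, V) = (25*V)/9 = 25*V/9)
-N(k, E(2)) = -25*(-1 + 2)/9 = -25/9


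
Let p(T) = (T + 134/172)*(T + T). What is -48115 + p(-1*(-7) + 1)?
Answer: -2062905/43 ≈ -47975.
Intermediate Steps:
p(T) = 2*T*(67/86 + T) (p(T) = (T + 134*(1/172))*(2*T) = (T + 67/86)*(2*T) = (67/86 + T)*(2*T) = 2*T*(67/86 + T))
-48115 + p(-1*(-7) + 1) = -48115 + (-1*(-7) + 1)*(67 + 86*(-1*(-7) + 1))/43 = -48115 + (7 + 1)*(67 + 86*(7 + 1))/43 = -48115 + (1/43)*8*(67 + 86*8) = -48115 + (1/43)*8*(67 + 688) = -48115 + (1/43)*8*755 = -48115 + 6040/43 = -2062905/43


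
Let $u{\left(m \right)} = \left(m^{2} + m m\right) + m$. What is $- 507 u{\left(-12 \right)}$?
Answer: $-139932$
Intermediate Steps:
$u{\left(m \right)} = m + 2 m^{2}$ ($u{\left(m \right)} = \left(m^{2} + m^{2}\right) + m = 2 m^{2} + m = m + 2 m^{2}$)
$- 507 u{\left(-12 \right)} = - 507 \left(- 12 \left(1 + 2 \left(-12\right)\right)\right) = - 507 \left(- 12 \left(1 - 24\right)\right) = - 507 \left(\left(-12\right) \left(-23\right)\right) = \left(-507\right) 276 = -139932$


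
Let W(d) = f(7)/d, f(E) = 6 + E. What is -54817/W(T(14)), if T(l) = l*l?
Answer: -10744132/13 ≈ -8.2647e+5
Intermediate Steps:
T(l) = l²
W(d) = 13/d (W(d) = (6 + 7)/d = 13/d)
-54817/W(T(14)) = -54817/(13/(14²)) = -54817/(13/196) = -54817/(13*(1/196)) = -54817/13/196 = -54817*196/13 = -10744132/13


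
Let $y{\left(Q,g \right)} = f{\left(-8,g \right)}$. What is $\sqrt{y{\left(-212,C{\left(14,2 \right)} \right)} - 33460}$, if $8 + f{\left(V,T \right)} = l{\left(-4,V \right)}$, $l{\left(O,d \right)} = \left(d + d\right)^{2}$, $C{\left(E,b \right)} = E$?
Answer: $38 i \sqrt{23} \approx 182.24 i$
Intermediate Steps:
$l{\left(O,d \right)} = 4 d^{2}$ ($l{\left(O,d \right)} = \left(2 d\right)^{2} = 4 d^{2}$)
$f{\left(V,T \right)} = -8 + 4 V^{2}$
$y{\left(Q,g \right)} = 248$ ($y{\left(Q,g \right)} = -8 + 4 \left(-8\right)^{2} = -8 + 4 \cdot 64 = -8 + 256 = 248$)
$\sqrt{y{\left(-212,C{\left(14,2 \right)} \right)} - 33460} = \sqrt{248 - 33460} = \sqrt{-33212} = 38 i \sqrt{23}$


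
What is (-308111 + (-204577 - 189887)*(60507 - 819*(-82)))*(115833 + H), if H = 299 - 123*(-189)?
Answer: -7019064370489309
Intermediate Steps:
H = 23546 (H = 299 + 23247 = 23546)
(-308111 + (-204577 - 189887)*(60507 - 819*(-82)))*(115833 + H) = (-308111 + (-204577 - 189887)*(60507 - 819*(-82)))*(115833 + 23546) = (-308111 - 394464*(60507 + 67158))*139379 = (-308111 - 394464*127665)*139379 = (-308111 - 50359246560)*139379 = -50359554671*139379 = -7019064370489309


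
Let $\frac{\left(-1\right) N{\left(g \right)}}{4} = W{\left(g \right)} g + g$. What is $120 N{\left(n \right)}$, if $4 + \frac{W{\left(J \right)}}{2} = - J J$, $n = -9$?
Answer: $-730080$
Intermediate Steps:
$W{\left(J \right)} = -8 - 2 J^{2}$ ($W{\left(J \right)} = -8 + 2 - J J = -8 + 2 \left(- J^{2}\right) = -8 - 2 J^{2}$)
$N{\left(g \right)} = - 4 g - 4 g \left(-8 - 2 g^{2}\right)$ ($N{\left(g \right)} = - 4 \left(\left(-8 - 2 g^{2}\right) g + g\right) = - 4 \left(g \left(-8 - 2 g^{2}\right) + g\right) = - 4 \left(g + g \left(-8 - 2 g^{2}\right)\right) = - 4 g - 4 g \left(-8 - 2 g^{2}\right)$)
$120 N{\left(n \right)} = 120 \left(8 \left(-9\right)^{3} + 28 \left(-9\right)\right) = 120 \left(8 \left(-729\right) - 252\right) = 120 \left(-5832 - 252\right) = 120 \left(-6084\right) = -730080$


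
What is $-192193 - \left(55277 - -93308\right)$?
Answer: $-340778$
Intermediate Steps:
$-192193 - \left(55277 - -93308\right) = -192193 - \left(55277 + 93308\right) = -192193 - 148585 = -340778$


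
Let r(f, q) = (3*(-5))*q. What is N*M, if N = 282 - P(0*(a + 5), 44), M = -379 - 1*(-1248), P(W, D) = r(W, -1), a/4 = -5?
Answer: 232023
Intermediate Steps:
a = -20 (a = 4*(-5) = -20)
r(f, q) = -15*q
P(W, D) = 15 (P(W, D) = -15*(-1) = 15)
M = 869 (M = -379 + 1248 = 869)
N = 267 (N = 282 - 1*15 = 282 - 15 = 267)
N*M = 267*869 = 232023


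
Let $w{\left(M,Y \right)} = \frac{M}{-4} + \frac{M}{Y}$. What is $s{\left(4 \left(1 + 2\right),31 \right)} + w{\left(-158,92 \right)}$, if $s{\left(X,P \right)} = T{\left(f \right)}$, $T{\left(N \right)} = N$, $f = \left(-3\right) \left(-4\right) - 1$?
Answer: $\frac{1122}{23} \approx 48.783$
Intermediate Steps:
$f = 11$ ($f = 12 - 1 = 11$)
$w{\left(M,Y \right)} = - \frac{M}{4} + \frac{M}{Y}$ ($w{\left(M,Y \right)} = M \left(- \frac{1}{4}\right) + \frac{M}{Y} = - \frac{M}{4} + \frac{M}{Y}$)
$s{\left(X,P \right)} = 11$
$s{\left(4 \left(1 + 2\right),31 \right)} + w{\left(-158,92 \right)} = 11 - \left(- \frac{79}{2} + \frac{158}{92}\right) = 11 + \left(\frac{79}{2} - \frac{79}{46}\right) = 11 + \frac{869}{23} = \frac{1122}{23}$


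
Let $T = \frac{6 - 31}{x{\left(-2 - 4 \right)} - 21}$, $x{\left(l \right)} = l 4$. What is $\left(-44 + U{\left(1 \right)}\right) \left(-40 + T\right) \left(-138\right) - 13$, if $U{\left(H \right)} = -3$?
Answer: $- \frac{767549}{3} \approx -2.5585 \cdot 10^{5}$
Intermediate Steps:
$x{\left(l \right)} = 4 l$
$T = \frac{5}{9}$ ($T = \frac{6 - 31}{4 \left(-2 - 4\right) - 21} = - \frac{25}{4 \left(-6\right) - 21} = - \frac{25}{-24 - 21} = - \frac{25}{-45} = \left(-25\right) \left(- \frac{1}{45}\right) = \frac{5}{9} \approx 0.55556$)
$\left(-44 + U{\left(1 \right)}\right) \left(-40 + T\right) \left(-138\right) - 13 = \left(-44 - 3\right) \left(-40 + \frac{5}{9}\right) \left(-138\right) - 13 = \left(-47\right) \left(- \frac{355}{9}\right) \left(-138\right) - 13 = \frac{16685}{9} \left(-138\right) - 13 = - \frac{767510}{3} - 13 = - \frac{767549}{3}$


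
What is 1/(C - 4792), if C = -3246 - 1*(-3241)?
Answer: -1/4797 ≈ -0.00020846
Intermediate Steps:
C = -5 (C = -3246 + 3241 = -5)
1/(C - 4792) = 1/(-5 - 4792) = 1/(-4797) = -1/4797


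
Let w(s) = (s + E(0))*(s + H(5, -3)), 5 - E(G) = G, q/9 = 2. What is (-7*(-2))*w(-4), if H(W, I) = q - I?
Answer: 238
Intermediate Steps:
q = 18 (q = 9*2 = 18)
E(G) = 5 - G
H(W, I) = 18 - I
w(s) = (5 + s)*(21 + s) (w(s) = (s + (5 - 1*0))*(s + (18 - 1*(-3))) = (s + (5 + 0))*(s + (18 + 3)) = (s + 5)*(s + 21) = (5 + s)*(21 + s))
(-7*(-2))*w(-4) = (-7*(-2))*(105 + (-4)² + 26*(-4)) = 14*(105 + 16 - 104) = 14*17 = 238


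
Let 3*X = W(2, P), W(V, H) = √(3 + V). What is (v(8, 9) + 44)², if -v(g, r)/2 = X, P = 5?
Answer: 17444/9 - 176*√5/3 ≈ 1807.0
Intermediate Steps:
X = √5/3 (X = √(3 + 2)/3 = √5/3 ≈ 0.74536)
v(g, r) = -2*√5/3
(v(8, 9) + 44)² = (-2*√5/3 + 44)² = (44 - 2*√5/3)²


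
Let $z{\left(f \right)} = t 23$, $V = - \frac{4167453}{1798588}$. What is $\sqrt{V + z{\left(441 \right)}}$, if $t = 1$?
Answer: $\frac{\sqrt{16726900324937}}{899294} \approx 4.5479$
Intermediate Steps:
$V = - \frac{4167453}{1798588}$ ($V = \left(-4167453\right) \frac{1}{1798588} = - \frac{4167453}{1798588} \approx -2.3171$)
$z{\left(f \right)} = 23$ ($z{\left(f \right)} = 1 \cdot 23 = 23$)
$\sqrt{V + z{\left(441 \right)}} = \sqrt{- \frac{4167453}{1798588} + 23} = \sqrt{\frac{37200071}{1798588}} = \frac{\sqrt{16726900324937}}{899294}$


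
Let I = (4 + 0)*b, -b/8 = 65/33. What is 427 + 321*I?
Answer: -217863/11 ≈ -19806.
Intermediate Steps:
b = -520/33 ≈ -15.758
I = -2080/33 (I = (4 + 0)*(-520/33) = 4*(-520/33) = -2080/33 ≈ -63.030)
427 + 321*I = 427 + 321*(-2080/33) = 427 - 222560/11 = -217863/11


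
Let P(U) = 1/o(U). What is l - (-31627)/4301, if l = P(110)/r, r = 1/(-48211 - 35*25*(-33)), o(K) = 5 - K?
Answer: 86484971/451605 ≈ 191.51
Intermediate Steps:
r = -1/19336 (r = 1/(-48211 - 875*(-33)) = 1/(-48211 + 28875) = 1/(-19336) = -1/19336 ≈ -5.1717e-5)
P(U) = 1/(5 - U)
l = 19336/105 (l = (-1/(-5 + 110))/(-1/19336) = -1/105*(-19336) = 19336/105 ≈ 184.15)
l - (-31627)/4301 = 19336/105 - (-31627)/4301 = 19336/105 - 1*(-31627/4301) = 19336/105 + 31627/4301 = 86484971/451605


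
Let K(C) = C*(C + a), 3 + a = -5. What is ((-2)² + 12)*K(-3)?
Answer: 528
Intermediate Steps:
a = -8 (a = -3 - 5 = -8)
K(C) = C*(-8 + C) (K(C) = C*(C - 8) = C*(-8 + C))
((-2)² + 12)*K(-3) = ((-2)² + 12)*(-3*(-8 - 3)) = (4 + 12)*(-3*(-11)) = 16*33 = 528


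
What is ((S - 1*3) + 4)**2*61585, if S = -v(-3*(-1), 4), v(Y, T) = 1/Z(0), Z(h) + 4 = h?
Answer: 1539625/16 ≈ 96227.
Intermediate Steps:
Z(h) = -4 + h
v(Y, T) = -1/4 (v(Y, T) = 1/(-4 + 0) = 1/(-4) = -1/4)
S = 1/4 (S = -1*(-1/4) = 1/4 ≈ 0.25000)
((S - 1*3) + 4)**2*61585 = ((1/4 - 1*3) + 4)**2*61585 = ((1/4 - 3) + 4)**2*61585 = (-11/4 + 4)**2*61585 = (5/4)**2*61585 = (25/16)*61585 = 1539625/16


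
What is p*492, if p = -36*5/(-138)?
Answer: 14760/23 ≈ 641.74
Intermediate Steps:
p = 30/23 (p = -180*(-1/138) = 30/23 ≈ 1.3043)
p*492 = (30/23)*492 = 14760/23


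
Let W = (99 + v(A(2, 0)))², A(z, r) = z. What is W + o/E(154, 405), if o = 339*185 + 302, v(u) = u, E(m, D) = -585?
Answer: 5904568/585 ≈ 10093.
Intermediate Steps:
o = 63017 (o = 62715 + 302 = 63017)
W = 10201 (W = (99 + 2)² = 101² = 10201)
W + o/E(154, 405) = 10201 + 63017/(-585) = 10201 + 63017*(-1/585) = 10201 - 63017/585 = 5904568/585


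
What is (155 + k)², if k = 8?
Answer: 26569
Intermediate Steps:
(155 + k)² = (155 + 8)² = 163² = 26569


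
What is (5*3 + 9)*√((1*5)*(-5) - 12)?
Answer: 24*I*√37 ≈ 145.99*I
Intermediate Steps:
(5*3 + 9)*√((1*5)*(-5) - 12) = (15 + 9)*√(5*(-5) - 12) = 24*√(-25 - 12) = 24*√(-37) = 24*(I*√37) = 24*I*√37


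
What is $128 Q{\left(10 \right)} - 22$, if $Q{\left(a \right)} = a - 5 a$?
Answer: $-5142$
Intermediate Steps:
$Q{\left(a \right)} = - 4 a$
$128 Q{\left(10 \right)} - 22 = 128 \left(\left(-4\right) 10\right) - 22 = 128 \left(-40\right) - 22 = -5120 - 22 = -5142$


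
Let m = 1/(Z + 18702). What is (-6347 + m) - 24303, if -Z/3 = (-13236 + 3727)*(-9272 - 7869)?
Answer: -14986703843251/488962605 ≈ -30650.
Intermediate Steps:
Z = -488981307 (Z = -3*(-13236 + 3727)*(-9272 - 7869) = -(-28527)*(-17141) = -3*162993769 = -488981307)
m = -1/488962605 (m = 1/(-488981307 + 18702) = 1/(-488962605) = -1/488962605 ≈ -2.0451e-9)
(-6347 + m) - 24303 = (-6347 - 1/488962605) - 24303 = -3103445653936/488962605 - 24303 = -14986703843251/488962605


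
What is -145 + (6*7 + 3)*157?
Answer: 6920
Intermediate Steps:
-145 + (6*7 + 3)*157 = -145 + (42 + 3)*157 = -145 + 45*157 = -145 + 7065 = 6920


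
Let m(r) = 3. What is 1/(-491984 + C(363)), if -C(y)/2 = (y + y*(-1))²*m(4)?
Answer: -1/491984 ≈ -2.0326e-6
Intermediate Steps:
C(y) = 0 (C(y) = -2*(y + y*(-1))²*3 = -2*(y - y)²*3 = -2*0²*3 = -0*3 = -2*0 = 0)
1/(-491984 + C(363)) = 1/(-491984 + 0) = 1/(-491984) = -1/491984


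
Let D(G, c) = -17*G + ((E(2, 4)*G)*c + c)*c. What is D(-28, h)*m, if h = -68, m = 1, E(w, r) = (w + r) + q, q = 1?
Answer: -901204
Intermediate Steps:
E(w, r) = 1 + r + w (E(w, r) = (w + r) + 1 = (r + w) + 1 = 1 + r + w)
D(G, c) = -17*G + c*(c + 7*G*c) (D(G, c) = -17*G + (((1 + 4 + 2)*G)*c + c)*c = -17*G + ((7*G)*c + c)*c = -17*G + (7*G*c + c)*c = -17*G + (c + 7*G*c)*c = -17*G + c*(c + 7*G*c))
D(-28, h)*m = ((-68)² - 17*(-28) + 7*(-28)*(-68)²)*1 = (4624 + 476 + 7*(-28)*4624)*1 = (4624 + 476 - 906304)*1 = -901204*1 = -901204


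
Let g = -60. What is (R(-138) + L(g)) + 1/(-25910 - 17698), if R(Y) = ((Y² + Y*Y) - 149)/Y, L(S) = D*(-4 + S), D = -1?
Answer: -9197813/43608 ≈ -210.92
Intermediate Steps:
L(S) = 4 - S (L(S) = -(-4 + S) = 4 - S)
R(Y) = (-149 + 2*Y²)/Y (R(Y) = ((Y² + Y²) - 149)/Y = (2*Y² - 149)/Y = (-149 + 2*Y²)/Y)
(R(-138) + L(g)) + 1/(-25910 - 17698) = ((-149/(-138) + 2*(-138)) + (4 - 1*(-60))) + 1/(-25910 - 17698) = ((-149*(-1/138) - 276) + (4 + 60)) + 1/(-43608) = ((149/138 - 276) + 64) - 1/43608 = (-37939/138 + 64) - 1/43608 = -29107/138 - 1/43608 = -9197813/43608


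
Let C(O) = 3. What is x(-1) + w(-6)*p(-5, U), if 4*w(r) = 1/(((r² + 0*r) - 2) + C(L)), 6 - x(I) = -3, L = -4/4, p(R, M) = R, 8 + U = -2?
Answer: 1327/148 ≈ 8.9662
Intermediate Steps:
U = -10 (U = -8 - 2 = -10)
L = -1 (L = -4*¼ = -1)
x(I) = 9 (x(I) = 6 - 1*(-3) = 6 + 3 = 9)
w(r) = 1/(4*(1 + r²)) (w(r) = 1/(4*(((r² + 0*r) - 2) + 3)) = 1/(4*(((r² + 0) - 2) + 3)) = 1/(4*((r² - 2) + 3)) = 1/(4*((-2 + r²) + 3)) = 1/(4*(1 + r²)))
x(-1) + w(-6)*p(-5, U) = 9 + (1/(4*(1 + (-6)²)))*(-5) = 9 + (1/(4*(1 + 36)))*(-5) = 9 + ((¼)/37)*(-5) = 9 + ((¼)*(1/37))*(-5) = 9 + (1/148)*(-5) = 9 - 5/148 = 1327/148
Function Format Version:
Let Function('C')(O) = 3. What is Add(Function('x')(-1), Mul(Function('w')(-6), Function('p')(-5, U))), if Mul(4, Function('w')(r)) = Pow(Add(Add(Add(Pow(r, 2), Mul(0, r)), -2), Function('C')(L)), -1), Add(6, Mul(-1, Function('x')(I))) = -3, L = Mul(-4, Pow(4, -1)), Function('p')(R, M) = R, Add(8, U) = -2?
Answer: Rational(1327, 148) ≈ 8.9662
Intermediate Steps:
U = -10 (U = Add(-8, -2) = -10)
L = -1 (L = Mul(-4, Rational(1, 4)) = -1)
Function('x')(I) = 9 (Function('x')(I) = Add(6, Mul(-1, -3)) = Add(6, 3) = 9)
Function('w')(r) = Mul(Rational(1, 4), Pow(Add(1, Pow(r, 2)), -1)) (Function('w')(r) = Mul(Rational(1, 4), Pow(Add(Add(Add(Pow(r, 2), Mul(0, r)), -2), 3), -1)) = Mul(Rational(1, 4), Pow(Add(Add(Add(Pow(r, 2), 0), -2), 3), -1)) = Mul(Rational(1, 4), Pow(Add(Add(Pow(r, 2), -2), 3), -1)) = Mul(Rational(1, 4), Pow(Add(Add(-2, Pow(r, 2)), 3), -1)) = Mul(Rational(1, 4), Pow(Add(1, Pow(r, 2)), -1)))
Add(Function('x')(-1), Mul(Function('w')(-6), Function('p')(-5, U))) = Add(9, Mul(Mul(Rational(1, 4), Pow(Add(1, Pow(-6, 2)), -1)), -5)) = Add(9, Mul(Mul(Rational(1, 4), Pow(Add(1, 36), -1)), -5)) = Add(9, Mul(Mul(Rational(1, 4), Pow(37, -1)), -5)) = Add(9, Mul(Mul(Rational(1, 4), Rational(1, 37)), -5)) = Add(9, Mul(Rational(1, 148), -5)) = Add(9, Rational(-5, 148)) = Rational(1327, 148)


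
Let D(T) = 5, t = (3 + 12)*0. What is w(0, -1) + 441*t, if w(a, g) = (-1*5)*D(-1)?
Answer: -25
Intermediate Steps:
t = 0 (t = 15*0 = 0)
w(a, g) = -25 (w(a, g) = -1*5*5 = -5*5 = -25)
w(0, -1) + 441*t = -25 + 441*0 = -25 + 0 = -25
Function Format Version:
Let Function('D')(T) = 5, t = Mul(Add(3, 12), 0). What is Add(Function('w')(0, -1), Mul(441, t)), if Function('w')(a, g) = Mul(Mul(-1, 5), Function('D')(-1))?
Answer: -25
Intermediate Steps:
t = 0 (t = Mul(15, 0) = 0)
Function('w')(a, g) = -25 (Function('w')(a, g) = Mul(Mul(-1, 5), 5) = Mul(-5, 5) = -25)
Add(Function('w')(0, -1), Mul(441, t)) = Add(-25, Mul(441, 0)) = Add(-25, 0) = -25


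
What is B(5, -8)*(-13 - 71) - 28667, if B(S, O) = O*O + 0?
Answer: -34043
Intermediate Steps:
B(S, O) = O² (B(S, O) = O² + 0 = O²)
B(5, -8)*(-13 - 71) - 28667 = (-8)²*(-13 - 71) - 28667 = 64*(-84) - 28667 = -5376 - 28667 = -34043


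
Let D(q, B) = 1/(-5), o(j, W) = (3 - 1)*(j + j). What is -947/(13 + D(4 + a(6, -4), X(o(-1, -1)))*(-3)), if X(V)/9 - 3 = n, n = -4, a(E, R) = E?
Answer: -4735/68 ≈ -69.632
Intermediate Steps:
o(j, W) = 4*j (o(j, W) = 2*(2*j) = 4*j)
X(V) = -9 (X(V) = 27 + 9*(-4) = 27 - 36 = -9)
D(q, B) = -1/5
-947/(13 + D(4 + a(6, -4), X(o(-1, -1)))*(-3)) = -947/(13 - 1/5*(-3)) = -947/(13 + 3/5) = -947/68/5 = -947*5/68 = -4735/68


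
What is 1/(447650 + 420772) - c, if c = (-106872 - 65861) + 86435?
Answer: 74943081757/868422 ≈ 86298.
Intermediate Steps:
c = -86298 (c = -172733 + 86435 = -86298)
1/(447650 + 420772) - c = 1/(447650 + 420772) - 1*(-86298) = 1/868422 + 86298 = 74943081757/868422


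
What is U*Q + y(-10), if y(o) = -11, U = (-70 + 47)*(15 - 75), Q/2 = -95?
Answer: -262211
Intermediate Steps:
Q = -190 (Q = 2*(-95) = -190)
U = 1380 (U = -23*(-60) = 1380)
U*Q + y(-10) = 1380*(-190) - 11 = -262200 - 11 = -262211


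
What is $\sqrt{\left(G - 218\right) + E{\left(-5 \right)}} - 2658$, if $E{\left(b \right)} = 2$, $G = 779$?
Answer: $-2658 + \sqrt{563} \approx -2634.3$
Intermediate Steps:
$\sqrt{\left(G - 218\right) + E{\left(-5 \right)}} - 2658 = \sqrt{\left(779 - 218\right) + 2} - 2658 = \sqrt{561 + 2} - 2658 = \sqrt{563} - 2658 = -2658 + \sqrt{563}$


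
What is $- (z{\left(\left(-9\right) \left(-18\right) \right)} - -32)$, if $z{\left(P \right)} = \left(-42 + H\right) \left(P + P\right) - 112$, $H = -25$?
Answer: $21788$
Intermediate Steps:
$z{\left(P \right)} = -112 - 134 P$ ($z{\left(P \right)} = \left(-42 - 25\right) \left(P + P\right) - 112 = - 67 \cdot 2 P - 112 = - 134 P - 112 = -112 - 134 P$)
$- (z{\left(\left(-9\right) \left(-18\right) \right)} - -32) = - (\left(-112 - 134 \left(\left(-9\right) \left(-18\right)\right)\right) - -32) = - (\left(-112 - 21708\right) + 32) = - (-21820 + 32) = \left(-1\right) \left(-21788\right) = 21788$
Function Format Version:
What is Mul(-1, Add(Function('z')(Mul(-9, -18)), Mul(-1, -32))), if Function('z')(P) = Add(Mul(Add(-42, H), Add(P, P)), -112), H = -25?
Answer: 21788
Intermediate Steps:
Function('z')(P) = Add(-112, Mul(-134, P)) (Function('z')(P) = Add(Mul(Add(-42, -25), Add(P, P)), -112) = Add(Mul(-67, Mul(2, P)), -112) = Add(Mul(-134, P), -112) = Add(-112, Mul(-134, P)))
Mul(-1, Add(Function('z')(Mul(-9, -18)), Mul(-1, -32))) = Mul(-1, Add(Add(-112, Mul(-134, Mul(-9, -18))), Mul(-1, -32))) = Mul(-1, Add(Add(-112, Mul(-134, 162)), 32)) = Mul(-1, Add(Add(-112, -21708), 32)) = Mul(-1, Add(-21820, 32)) = Mul(-1, -21788) = 21788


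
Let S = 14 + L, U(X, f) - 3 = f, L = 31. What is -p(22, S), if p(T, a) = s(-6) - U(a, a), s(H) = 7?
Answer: 41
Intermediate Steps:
U(X, f) = 3 + f
S = 45 (S = 14 + 31 = 45)
p(T, a) = 4 - a (p(T, a) = 7 - (3 + a) = 7 + (-3 - a) = 4 - a)
-p(22, S) = -(4 - 1*45) = -(4 - 45) = -1*(-41) = 41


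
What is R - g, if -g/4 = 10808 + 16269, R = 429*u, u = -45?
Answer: 89003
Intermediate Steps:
R = -19305 (R = 429*(-45) = -19305)
g = -108308 (g = -4*(10808 + 16269) = -4*27077 = -108308)
R - g = -19305 - 1*(-108308) = -19305 + 108308 = 89003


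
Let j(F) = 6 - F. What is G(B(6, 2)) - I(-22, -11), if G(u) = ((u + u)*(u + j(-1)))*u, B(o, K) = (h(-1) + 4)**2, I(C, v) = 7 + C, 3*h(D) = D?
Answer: 5398823/729 ≈ 7405.8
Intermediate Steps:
h(D) = D/3
B(o, K) = 121/9 (B(o, K) = ((1/3)*(-1) + 4)**2 = (-1/3 + 4)**2 = (11/3)**2 = 121/9)
G(u) = 2*u**2*(7 + u) (G(u) = ((u + u)*(u + (6 - 1*(-1))))*u = ((2*u)*(u + (6 + 1)))*u = ((2*u)*(u + 7))*u = ((2*u)*(7 + u))*u = (2*u*(7 + u))*u = 2*u**2*(7 + u))
G(B(6, 2)) - I(-22, -11) = 2*(121/9)**2*(7 + 121/9) - (7 - 22) = 2*(14641/81)*(184/9) - 1*(-15) = 5387888/729 + 15 = 5398823/729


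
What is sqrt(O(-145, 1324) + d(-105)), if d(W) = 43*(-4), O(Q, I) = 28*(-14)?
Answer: 2*I*sqrt(141) ≈ 23.749*I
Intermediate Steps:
O(Q, I) = -392
d(W) = -172
sqrt(O(-145, 1324) + d(-105)) = sqrt(-392 - 172) = sqrt(-564) = 2*I*sqrt(141)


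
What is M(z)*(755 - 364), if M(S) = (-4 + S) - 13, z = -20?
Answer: -14467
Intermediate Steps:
M(S) = -17 + S
M(z)*(755 - 364) = (-17 - 20)*(755 - 364) = -37*391 = -14467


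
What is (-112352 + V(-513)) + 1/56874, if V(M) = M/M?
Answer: -6389850773/56874 ≈ -1.1235e+5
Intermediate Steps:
V(M) = 1
(-112352 + V(-513)) + 1/56874 = (-112352 + 1) + 1/56874 = -112351 + 1/56874 = -6389850773/56874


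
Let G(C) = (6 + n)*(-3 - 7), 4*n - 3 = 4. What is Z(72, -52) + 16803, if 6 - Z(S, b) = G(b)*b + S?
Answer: 12707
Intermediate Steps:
n = 7/4 (n = ¾ + (¼)*4 = ¾ + 1 = 7/4 ≈ 1.7500)
G(C) = -155/2 (G(C) = (6 + 7/4)*(-3 - 7) = (31/4)*(-10) = -155/2)
Z(S, b) = 6 - S + 155*b/2 (Z(S, b) = 6 - (-155*b/2 + S) = 6 - (S - 155*b/2) = 6 + (-S + 155*b/2) = 6 - S + 155*b/2)
Z(72, -52) + 16803 = (6 - 1*72 + (155/2)*(-52)) + 16803 = (6 - 72 - 4030) + 16803 = -4096 + 16803 = 12707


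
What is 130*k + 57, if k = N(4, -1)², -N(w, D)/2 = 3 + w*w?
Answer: 187777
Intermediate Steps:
N(w, D) = -6 - 2*w² (N(w, D) = -2*(3 + w*w) = -2*(3 + w²) = -6 - 2*w²)
k = 1444 (k = (-6 - 2*4²)² = (-6 - 2*16)² = (-6 - 32)² = (-38)² = 1444)
130*k + 57 = 130*1444 + 57 = 187720 + 57 = 187777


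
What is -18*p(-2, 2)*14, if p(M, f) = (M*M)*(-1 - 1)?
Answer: 2016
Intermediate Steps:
p(M, f) = -2*M**2 (p(M, f) = M**2*(-2) = -2*M**2)
-18*p(-2, 2)*14 = -(-36)*(-2)**2*14 = -(-36)*4*14 = -18*(-8)*14 = 144*14 = 2016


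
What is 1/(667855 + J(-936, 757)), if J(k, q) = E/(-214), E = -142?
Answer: 107/71460556 ≈ 1.4973e-6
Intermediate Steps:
J(k, q) = 71/107 (J(k, q) = -142/(-214) = -142*(-1/214) = 71/107)
1/(667855 + J(-936, 757)) = 1/(667855 + 71/107) = 1/(71460556/107) = 107/71460556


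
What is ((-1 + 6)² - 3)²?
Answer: 484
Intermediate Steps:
((-1 + 6)² - 3)² = (5² - 3)² = (25 - 3)² = 22² = 484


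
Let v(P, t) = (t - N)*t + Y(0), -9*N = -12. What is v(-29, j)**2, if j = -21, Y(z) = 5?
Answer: 224676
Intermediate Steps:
N = 4/3 (N = -1/9*(-12) = 4/3 ≈ 1.3333)
v(P, t) = 5 + t*(-4/3 + t) (v(P, t) = (t - 1*4/3)*t + 5 = (t - 4/3)*t + 5 = (-4/3 + t)*t + 5 = t*(-4/3 + t) + 5 = 5 + t*(-4/3 + t))
v(-29, j)**2 = (5 + (-21)**2 - 4/3*(-21))**2 = (5 + 441 + 28)**2 = 474**2 = 224676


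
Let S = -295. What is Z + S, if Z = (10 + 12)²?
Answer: 189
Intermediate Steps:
Z = 484 (Z = 22² = 484)
Z + S = 484 - 295 = 189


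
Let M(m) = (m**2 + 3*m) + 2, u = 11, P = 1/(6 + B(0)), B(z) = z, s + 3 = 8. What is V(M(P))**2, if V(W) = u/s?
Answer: 121/25 ≈ 4.8400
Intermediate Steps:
s = 5 (s = -3 + 8 = 5)
P = 1/6 (P = 1/(6 + 0) = 1/6 ≈ 0.16667)
M(m) = 2 + m**2 + 3*m
V(W) = 11/5
V(M(P))**2 = (11/5)**2 = 121/25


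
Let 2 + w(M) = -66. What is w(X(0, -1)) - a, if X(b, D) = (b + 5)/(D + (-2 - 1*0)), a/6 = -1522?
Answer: 9064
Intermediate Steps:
a = -9132 (a = 6*(-1522) = -9132)
X(b, D) = (5 + b)/(-2 + D) (X(b, D) = (5 + b)/(D + (-2 + 0)) = (5 + b)/(D - 2) = (5 + b)/(-2 + D))
w(M) = -68 (w(M) = -2 - 66 = -68)
w(X(0, -1)) - a = -68 - 1*(-9132) = -68 + 9132 = 9064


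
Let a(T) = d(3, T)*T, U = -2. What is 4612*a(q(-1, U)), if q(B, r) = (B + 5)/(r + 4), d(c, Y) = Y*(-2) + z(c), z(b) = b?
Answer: -9224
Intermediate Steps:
d(c, Y) = c - 2*Y (d(c, Y) = Y*(-2) + c = -2*Y + c = c - 2*Y)
q(B, r) = (5 + B)/(4 + r)
a(T) = T*(3 - 2*T) (a(T) = (3 - 2*T)*T = T*(3 - 2*T))
4612*a(q(-1, U)) = 4612*(((5 - 1)/(4 - 2))*(3 - 2*(5 - 1)/(4 - 2))) = 4612*((4/2)*(3 - 2*4/2)) = 4612*(((1/2)*4)*(3 - 4)) = 4612*(2*(3 - 2*2)) = 4612*(2*(3 - 4)) = 4612*(2*(-1)) = 4612*(-2) = -9224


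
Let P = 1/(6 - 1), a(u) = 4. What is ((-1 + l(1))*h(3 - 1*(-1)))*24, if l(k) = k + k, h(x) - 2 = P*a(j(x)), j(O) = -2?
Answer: 336/5 ≈ 67.200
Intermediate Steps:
P = 1/5 ≈ 0.20000
h(x) = 14/5 (h(x) = 2 + (1/5)*4 = 2 + 4/5 = 14/5)
l(k) = 2*k
((-1 + l(1))*h(3 - 1*(-1)))*24 = ((-1 + 2*1)*(14/5))*24 = ((-1 + 2)*(14/5))*24 = (1*(14/5))*24 = (14/5)*24 = 336/5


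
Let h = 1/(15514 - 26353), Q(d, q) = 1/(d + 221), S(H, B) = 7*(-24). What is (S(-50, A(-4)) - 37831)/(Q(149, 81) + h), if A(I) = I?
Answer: -152392329570/10469 ≈ -1.4557e+7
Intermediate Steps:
S(H, B) = -168
Q(d, q) = 1/(221 + d)
h = -1/10839 (h = 1/(-10839) = -1/10839 ≈ -9.2259e-5)
(S(-50, A(-4)) - 37831)/(Q(149, 81) + h) = (-168 - 37831)/(1/(221 + 149) - 1/10839) = -37999/(1/370 - 1/10839) = -37999/10469/4010430 = -37999*4010430/10469 = -152392329570/10469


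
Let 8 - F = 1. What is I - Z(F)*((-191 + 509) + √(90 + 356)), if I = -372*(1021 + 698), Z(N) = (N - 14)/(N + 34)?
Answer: -26215962/41 + 7*√446/41 ≈ -6.3941e+5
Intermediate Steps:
F = 7 (F = 8 - 1*1 = 8 - 1 = 7)
Z(N) = (-14 + N)/(34 + N)
I = -639468 (I = -372*1719 = -639468)
I - Z(F)*((-191 + 509) + √(90 + 356)) = -639468 - (-14 + 7)/(34 + 7)*((-191 + 509) + √(90 + 356)) = -639468 - -7/41*(318 + √446) = -639468 - (1/41)*(-7)*(318 + √446) = -639468 - (-7)*(318 + √446)/41 = -639468 - (-2226/41 - 7*√446/41) = -639468 + (2226/41 + 7*√446/41) = -26215962/41 + 7*√446/41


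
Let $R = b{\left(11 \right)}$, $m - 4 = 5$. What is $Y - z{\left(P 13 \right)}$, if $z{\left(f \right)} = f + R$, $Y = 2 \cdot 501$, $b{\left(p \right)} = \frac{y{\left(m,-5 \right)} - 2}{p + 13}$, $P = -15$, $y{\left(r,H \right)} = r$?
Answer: $\frac{28721}{24} \approx 1196.7$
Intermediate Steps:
$m = 9$ ($m = 4 + 5 = 9$)
$b{\left(p \right)} = \frac{7}{13 + p}$ ($b{\left(p \right)} = \frac{9 - 2}{p + 13} = \frac{7}{13 + p}$)
$R = \frac{7}{24}$ ($R = \frac{7}{13 + 11} = \frac{7}{24} \approx 0.29167$)
$Y = 1002$
$z{\left(f \right)} = \frac{7}{24} + f$ ($z{\left(f \right)} = f + \frac{7}{24} = \frac{7}{24} + f$)
$Y - z{\left(P 13 \right)} = 1002 - \left(\frac{7}{24} - 195\right) = 1002 - - \frac{4673}{24} = 1002 + \frac{4673}{24} = \frac{28721}{24}$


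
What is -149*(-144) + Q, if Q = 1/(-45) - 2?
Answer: 965429/45 ≈ 21454.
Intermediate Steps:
Q = -91/45 (Q = -1/45 - 2 = -91/45 ≈ -2.0222)
-149*(-144) + Q = -149*(-144) - 91/45 = 21456 - 91/45 = 965429/45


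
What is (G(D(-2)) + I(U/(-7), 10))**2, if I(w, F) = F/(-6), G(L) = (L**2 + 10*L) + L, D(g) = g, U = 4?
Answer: 3481/9 ≈ 386.78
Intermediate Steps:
G(L) = L**2 + 11*L
I(w, F) = -F/6 (I(w, F) = F*(-1/6) = -F/6)
(G(D(-2)) + I(U/(-7), 10))**2 = (-2*(11 - 2) - 1/6*10)**2 = (-2*9 - 5/3)**2 = (-18 - 5/3)**2 = (-59/3)**2 = 3481/9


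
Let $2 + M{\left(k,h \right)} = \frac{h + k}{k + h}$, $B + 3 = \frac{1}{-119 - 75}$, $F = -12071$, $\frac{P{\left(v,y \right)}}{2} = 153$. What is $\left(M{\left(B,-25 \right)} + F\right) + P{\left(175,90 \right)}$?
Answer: $-11766$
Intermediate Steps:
$P{\left(v,y \right)} = 306$ ($P{\left(v,y \right)} = 2 \cdot 153 = 306$)
$B = - \frac{583}{194}$ ($B = -3 + \frac{1}{-119 - 75} = -3 + \frac{1}{-194} = -3 - \frac{1}{194} = - \frac{583}{194} \approx -3.0052$)
$M{\left(k,h \right)} = -1$ ($M{\left(k,h \right)} = -2 + \frac{h + k}{k + h} = -2 + \frac{h + k}{h + k} = -2 + 1 = -1$)
$\left(M{\left(B,-25 \right)} + F\right) + P{\left(175,90 \right)} = \left(-1 - 12071\right) + 306 = -12072 + 306 = -11766$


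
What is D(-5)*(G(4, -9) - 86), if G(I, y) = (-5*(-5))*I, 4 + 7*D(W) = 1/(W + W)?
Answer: -41/5 ≈ -8.2000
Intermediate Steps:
D(W) = -4/7 + 1/(14*W) (D(W) = -4/7 + 1/(7*(W + W)) = -4/7 + 1/(7*((2*W))) = -4/7 + (1/(2*W))/7 = -4/7 + 1/(14*W))
G(I, y) = 25*I
D(-5)*(G(4, -9) - 86) = ((1/14)*(1 - 8*(-5))/(-5))*(25*4 - 86) = ((1/14)*(-⅕)*(1 + 40))*(100 - 86) = ((1/14)*(-⅕)*41)*14 = -41/70*14 = -41/5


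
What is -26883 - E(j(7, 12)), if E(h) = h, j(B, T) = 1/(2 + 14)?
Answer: -430129/16 ≈ -26883.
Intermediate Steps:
j(B, T) = 1/16
-26883 - E(j(7, 12)) = -26883 - 1*1/16 = -26883 - 1/16 = -430129/16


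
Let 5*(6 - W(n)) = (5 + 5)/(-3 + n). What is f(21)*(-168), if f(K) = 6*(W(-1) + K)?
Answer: -27720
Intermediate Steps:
W(n) = 6 - 2/(-3 + n) (W(n) = 6 - (5 + 5)/(5*(-3 + n)) = 6 - 2/(-3 + n))
f(K) = 39 + 6*K (f(K) = 6*(2*(-10 + 3*(-1))/(-3 - 1) + K) = 6*(2*(-10 - 3)/(-4) + K) = 6*(2*(-1/4)*(-13) + K) = 6*(13/2 + K) = 39 + 6*K)
f(21)*(-168) = (39 + 6*21)*(-168) = (39 + 126)*(-168) = 165*(-168) = -27720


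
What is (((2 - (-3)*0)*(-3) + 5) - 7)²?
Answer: 64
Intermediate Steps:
(((2 - (-3)*0)*(-3) + 5) - 7)² = (((2 - 1*0)*(-3) + 5) - 7)² = (((2 + 0)*(-3) + 5) - 7)² = ((2*(-3) + 5) - 7)² = ((-6 + 5) - 7)² = (-1 - 7)² = (-8)² = 64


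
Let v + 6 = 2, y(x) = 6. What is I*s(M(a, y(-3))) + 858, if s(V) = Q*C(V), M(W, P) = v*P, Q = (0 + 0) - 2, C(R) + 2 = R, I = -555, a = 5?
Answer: -28002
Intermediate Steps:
C(R) = -2 + R
v = -4 (v = -6 + 2 = -4)
Q = -2 (Q = 0 - 2 = -2)
M(W, P) = -4*P
s(V) = 4 - 2*V (s(V) = -2*(-2 + V) = 4 - 2*V)
I*s(M(a, y(-3))) + 858 = -555*(4 - (-8)*6) + 858 = -555*(4 - 2*(-24)) + 858 = -555*(4 + 48) + 858 = -555*52 + 858 = -28860 + 858 = -28002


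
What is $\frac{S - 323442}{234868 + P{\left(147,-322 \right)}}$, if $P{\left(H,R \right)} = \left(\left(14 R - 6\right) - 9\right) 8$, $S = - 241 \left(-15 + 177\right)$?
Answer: $- \frac{10069}{5519} \approx -1.8244$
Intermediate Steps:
$S = -39042$ ($S = \left(-241\right) 162 = -39042$)
$P{\left(H,R \right)} = -120 + 112 R$ ($P{\left(H,R \right)} = \left(\left(-6 + 14 R\right) - 9\right) 8 = \left(-15 + 14 R\right) 8 = -120 + 112 R$)
$\frac{S - 323442}{234868 + P{\left(147,-322 \right)}} = \frac{-39042 - 323442}{234868 + \left(-120 + 112 \left(-322\right)\right)} = - \frac{362484}{234868 - 36184} = - \frac{362484}{198684} = \left(-362484\right) \frac{1}{198684} = - \frac{10069}{5519}$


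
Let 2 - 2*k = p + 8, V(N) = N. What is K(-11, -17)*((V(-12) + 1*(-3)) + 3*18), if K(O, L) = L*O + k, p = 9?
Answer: 14001/2 ≈ 7000.5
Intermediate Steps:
k = -15/2 (k = 1 - (9 + 8)/2 = 1 - ½*17 = 1 - 17/2 = -15/2 ≈ -7.5000)
K(O, L) = -15/2 + L*O (K(O, L) = L*O - 15/2 = -15/2 + L*O)
K(-11, -17)*((V(-12) + 1*(-3)) + 3*18) = (-15/2 - 17*(-11))*((-12 + 1*(-3)) + 3*18) = (-15/2 + 187)*((-12 - 3) + 54) = 359*(-15 + 54)/2 = (359/2)*39 = 14001/2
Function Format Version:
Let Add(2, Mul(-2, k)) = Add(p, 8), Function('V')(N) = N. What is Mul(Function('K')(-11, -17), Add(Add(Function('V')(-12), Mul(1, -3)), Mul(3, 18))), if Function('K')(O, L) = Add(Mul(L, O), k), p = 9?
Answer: Rational(14001, 2) ≈ 7000.5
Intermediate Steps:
k = Rational(-15, 2) (k = Add(1, Mul(Rational(-1, 2), Add(9, 8))) = Add(1, Mul(Rational(-1, 2), 17)) = Add(1, Rational(-17, 2)) = Rational(-15, 2) ≈ -7.5000)
Function('K')(O, L) = Add(Rational(-15, 2), Mul(L, O)) (Function('K')(O, L) = Add(Mul(L, O), Rational(-15, 2)) = Add(Rational(-15, 2), Mul(L, O)))
Mul(Function('K')(-11, -17), Add(Add(Function('V')(-12), Mul(1, -3)), Mul(3, 18))) = Mul(Add(Rational(-15, 2), Mul(-17, -11)), Add(Add(-12, Mul(1, -3)), Mul(3, 18))) = Mul(Add(Rational(-15, 2), 187), Add(Add(-12, -3), 54)) = Mul(Rational(359, 2), Add(-15, 54)) = Mul(Rational(359, 2), 39) = Rational(14001, 2)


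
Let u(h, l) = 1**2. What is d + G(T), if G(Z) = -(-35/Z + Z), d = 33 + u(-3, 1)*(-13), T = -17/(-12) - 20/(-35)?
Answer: 499631/14028 ≈ 35.617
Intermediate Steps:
T = 167/84 (T = -17*(-1/12) - 20*(-1/35) = 17/12 + 4/7 = 167/84 ≈ 1.9881)
u(h, l) = 1
d = 20 (d = 33 + 1*(-13) = 33 - 13 = 20)
G(Z) = -Z + 35/Z (G(Z) = -(Z - 35/Z) = -Z + 35/Z)
d + G(T) = 20 + (-1*167/84 + 35/(167/84)) = 20 + (-167/84 + 35*(84/167)) = 20 + (-167/84 + 2940/167) = 20 + 219071/14028 = 499631/14028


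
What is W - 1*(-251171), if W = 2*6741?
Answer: 264653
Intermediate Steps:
W = 13482
W - 1*(-251171) = 13482 - 1*(-251171) = 13482 + 251171 = 264653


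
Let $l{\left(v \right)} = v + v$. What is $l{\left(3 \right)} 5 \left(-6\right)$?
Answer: $-180$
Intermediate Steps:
$l{\left(v \right)} = 2 v$
$l{\left(3 \right)} 5 \left(-6\right) = 2 \cdot 3 \cdot 5 \left(-6\right) = 6 \cdot 5 \left(-6\right) = 30 \left(-6\right) = -180$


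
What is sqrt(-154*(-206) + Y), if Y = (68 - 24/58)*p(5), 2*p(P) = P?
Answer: 4*sqrt(1676374)/29 ≈ 178.59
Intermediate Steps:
p(P) = P/2
Y = 4900/29 (Y = (68 - 24/58)*((1/2)*5) = (68 - 24*1/58)*(5/2) = (68 - 12/29)*(5/2) = (1960/29)*(5/2) = 4900/29 ≈ 168.97)
sqrt(-154*(-206) + Y) = sqrt(-154*(-206) + 4900/29) = sqrt(31724 + 4900/29) = sqrt(924896/29) = 4*sqrt(1676374)/29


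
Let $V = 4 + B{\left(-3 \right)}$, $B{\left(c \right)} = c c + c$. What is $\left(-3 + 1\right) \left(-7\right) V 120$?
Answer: $16800$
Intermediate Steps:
$B{\left(c \right)} = c + c^{2}$ ($B{\left(c \right)} = c^{2} + c = c + c^{2}$)
$V = 10$ ($V = 4 - 3 \left(1 - 3\right) = 4 - -6 = 4 + 6 = 10$)
$\left(-3 + 1\right) \left(-7\right) V 120 = \left(-3 + 1\right) \left(-7\right) 10 \cdot 120 = \left(-2\right) \left(-7\right) 10 \cdot 120 = 14 \cdot 10 \cdot 120 = 140 \cdot 120 = 16800$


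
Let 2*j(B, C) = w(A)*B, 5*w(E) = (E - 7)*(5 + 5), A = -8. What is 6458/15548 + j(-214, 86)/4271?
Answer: 38745599/33202754 ≈ 1.1669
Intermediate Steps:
w(E) = -14 + 2*E (w(E) = ((E - 7)*(5 + 5))/5 = ((-7 + E)*10)/5 = (-70 + 10*E)/5 = -14 + 2*E)
j(B, C) = -15*B (j(B, C) = ((-14 + 2*(-8))*B)/2 = ((-14 - 16)*B)/2 = (-30*B)/2 = -15*B)
6458/15548 + j(-214, 86)/4271 = 6458/15548 - 15*(-214)/4271 = 6458*(1/15548) + 3210*(1/4271) = 3229/7774 + 3210/4271 = 38745599/33202754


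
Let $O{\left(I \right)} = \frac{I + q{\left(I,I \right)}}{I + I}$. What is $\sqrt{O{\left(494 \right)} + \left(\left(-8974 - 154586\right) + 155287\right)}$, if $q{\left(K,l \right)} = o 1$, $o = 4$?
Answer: $\frac{i \sqrt{2018786822}}{494} \approx 90.953 i$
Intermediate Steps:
$q{\left(K,l \right)} = 4$ ($q{\left(K,l \right)} = 4 \cdot 1 = 4$)
$O{\left(I \right)} = \frac{4 + I}{2 I}$ ($O{\left(I \right)} = \frac{I + 4}{I + I} = \frac{4 + I}{2 I}$)
$\sqrt{O{\left(494 \right)} + \left(\left(-8974 - 154586\right) + 155287\right)} = \sqrt{\frac{4 + 494}{2 \cdot 494} + \left(\left(-8974 - 154586\right) + 155287\right)} = \sqrt{\frac{1}{2} \cdot \frac{1}{494} \cdot 498 + \left(-163560 + 155287\right)} = \sqrt{\frac{249}{494} - 8273} = \sqrt{- \frac{4086613}{494}} = \frac{i \sqrt{2018786822}}{494}$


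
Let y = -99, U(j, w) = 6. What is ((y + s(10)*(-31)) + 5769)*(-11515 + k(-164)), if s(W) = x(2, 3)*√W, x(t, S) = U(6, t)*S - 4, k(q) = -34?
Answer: -65482830 + 5012266*√10 ≈ -4.9633e+7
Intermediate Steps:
x(t, S) = -4 + 6*S (x(t, S) = 6*S - 4 = -4 + 6*S)
s(W) = 14*√W (s(W) = (-4 + 6*3)*√W = (-4 + 18)*√W = 14*√W)
((y + s(10)*(-31)) + 5769)*(-11515 + k(-164)) = ((-99 + (14*√10)*(-31)) + 5769)*(-11515 - 34) = ((-99 - 434*√10) + 5769)*(-11549) = (5670 - 434*√10)*(-11549) = -65482830 + 5012266*√10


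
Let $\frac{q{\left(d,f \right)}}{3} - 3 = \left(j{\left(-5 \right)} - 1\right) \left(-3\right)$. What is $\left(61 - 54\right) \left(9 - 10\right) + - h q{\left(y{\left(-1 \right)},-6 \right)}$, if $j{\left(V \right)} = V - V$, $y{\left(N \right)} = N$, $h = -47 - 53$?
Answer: $1793$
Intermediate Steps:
$h = -100$ ($h = -47 - 53 = -100$)
$j{\left(V \right)} = 0$
$q{\left(d,f \right)} = 18$ ($q{\left(d,f \right)} = 9 + 3 \left(0 - 1\right) \left(-3\right) = 9 + 3 \left(\left(-1\right) \left(-3\right)\right) = 9 + 3 \cdot 3 = 9 + 9 = 18$)
$\left(61 - 54\right) \left(9 - 10\right) + - h q{\left(y{\left(-1 \right)},-6 \right)} = \left(61 - 54\right) \left(9 - 10\right) + \left(-1\right) \left(-100\right) 18 = 7 \left(-1\right) + 100 \cdot 18 = -7 + 1800 = 1793$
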